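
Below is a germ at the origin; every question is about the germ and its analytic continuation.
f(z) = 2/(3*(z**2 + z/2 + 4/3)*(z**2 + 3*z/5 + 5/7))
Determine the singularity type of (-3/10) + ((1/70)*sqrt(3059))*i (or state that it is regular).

The denominator factor z**2 + 3*z/5 + 5/7 vanishes at (-3/10) + ((1/70)*sqrt(3059))*i and appears to the power 1; the numerator there equals 2/3, nonzero, and no other factor vanishes.
Hence a pole whose order is the multiplicity, 1.

The point is a pole of order 1.


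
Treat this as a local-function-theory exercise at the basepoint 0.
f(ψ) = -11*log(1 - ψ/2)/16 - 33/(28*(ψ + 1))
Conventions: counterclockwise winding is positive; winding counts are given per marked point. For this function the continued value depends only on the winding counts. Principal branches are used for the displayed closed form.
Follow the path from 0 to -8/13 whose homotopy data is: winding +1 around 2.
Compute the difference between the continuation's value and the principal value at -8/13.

Continued minus principal equals -(11/8)*pi*i.

The rational part is single-valued and drops out of the difference; each branch term changes only by its own monodromy.
(-11/16)*log(1 - ψ/(2)): each positive loop around 2 adds 2*pi*i to the log, so winding +1 contributes (-11/16)*(1)*2*pi*i = -(11/8)*pi*i.
Summing the contributions at ψ = -8/13 gives -(11/8)*pi*i.


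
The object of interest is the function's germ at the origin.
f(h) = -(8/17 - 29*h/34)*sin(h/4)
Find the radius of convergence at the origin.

The factor -sin(h/4) is entire and contributes no finite singular point.
The polynomial part has no poles.
No finite singular points: the Taylor series at 0 converges everywhere.

The radius of convergence is infinite.


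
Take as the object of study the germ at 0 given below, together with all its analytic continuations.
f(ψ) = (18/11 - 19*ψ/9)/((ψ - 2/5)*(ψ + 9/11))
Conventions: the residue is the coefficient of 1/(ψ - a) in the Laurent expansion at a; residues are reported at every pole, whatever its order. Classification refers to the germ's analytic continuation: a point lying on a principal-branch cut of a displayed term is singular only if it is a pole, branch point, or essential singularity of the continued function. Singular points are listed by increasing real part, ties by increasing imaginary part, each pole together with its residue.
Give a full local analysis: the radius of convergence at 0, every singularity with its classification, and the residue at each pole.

Radius of convergence at 0: 2/5.
At -9/11: a pole of order 1; residue -185/67.
At 2/5: a pole of order 1; residue 392/603.

Denominator factor (ψ + 9/11): pole of order 1 at -9/11, modulus 9/11.
Denominator factor (ψ - 2/5): pole of order 1 at 2/5, modulus 2/5.
The radius of convergence is the smallest modulus among the singular points: 2/5.
At the order-1 pole -9/11 set g(ψ) = (ψ - (-9/11))*f(ψ) = (18/11 - 19*ψ/9)/(ψ - 2/5).
Simple pole: residue = g(a) at a = -9/11, which is -185/67.
At the order-1 pole 2/5 set g(ψ) = (ψ - (2/5))*f(ψ) = (18/11 - 19*ψ/9)/(ψ + 9/11).
Simple pole: residue = g(a) at a = 2/5, which is 392/603.
List the singular points by increasing real part (a conjugate pair: the negative imaginary part first).


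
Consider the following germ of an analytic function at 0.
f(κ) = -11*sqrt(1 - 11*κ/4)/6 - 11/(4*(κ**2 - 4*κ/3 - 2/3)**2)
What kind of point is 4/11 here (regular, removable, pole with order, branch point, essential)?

The term (-11/6)*sqrt(1 - κ/(4/11)) has argument 1 - 4/11/(4/11) = 0 at 4/11: a square-root (algebraic, two-sheeted) branch point; the remaining terms are analytic or single-valued there.

The point is an algebraic (square-root) branch point.


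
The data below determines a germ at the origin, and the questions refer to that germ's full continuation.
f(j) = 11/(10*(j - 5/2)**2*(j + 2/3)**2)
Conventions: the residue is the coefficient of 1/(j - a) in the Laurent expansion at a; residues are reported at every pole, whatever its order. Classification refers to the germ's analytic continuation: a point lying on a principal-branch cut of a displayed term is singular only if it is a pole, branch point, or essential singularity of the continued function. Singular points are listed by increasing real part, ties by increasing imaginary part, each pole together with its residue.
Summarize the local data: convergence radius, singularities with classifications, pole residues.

Radius of convergence at 0: 2/3.
At -2/3: a pole of order 2; residue 2376/34295.
At 5/2: a pole of order 2; residue -2376/34295.

Denominator factor (j - 5/2)^2: pole of order 2 at 5/2, modulus 5/2.
Denominator factor (j + 2/3)^2: pole of order 2 at -2/3, modulus 2/3.
The radius of convergence is the smallest modulus among the singular points: 2/3.
At the order-2 pole -2/3 set g(j) = (j - (-2/3))^2*f(j) = 11/(10*(j - 5/2)**2).
Order-2 pole: residue = g'(a); g'(-2/3) = 2376/34295, so the residue is 2376/34295.
At the order-2 pole 5/2 set g(j) = (j - (5/2))^2*f(j) = 11/(10*(j + 2/3)**2).
Order-2 pole: residue = g'(a); g'(5/2) = -2376/34295, so the residue is -2376/34295.
List the singular points by increasing real part (a conjugate pair: the negative imaginary part first).


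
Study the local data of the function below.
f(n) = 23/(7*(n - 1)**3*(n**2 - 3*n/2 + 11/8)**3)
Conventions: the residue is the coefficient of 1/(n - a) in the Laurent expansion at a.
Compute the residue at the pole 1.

The residue is -847872/117649.

At the order-3 pole 1 set g(n) = (n - (1))^3*f(n) = 23/(7*(n**2 - 3*n/2 + 11/8)**3).
Order-3 pole: residue = g''(a)/2; g''(1) = -1695744/117649, so the residue is -847872/117649.


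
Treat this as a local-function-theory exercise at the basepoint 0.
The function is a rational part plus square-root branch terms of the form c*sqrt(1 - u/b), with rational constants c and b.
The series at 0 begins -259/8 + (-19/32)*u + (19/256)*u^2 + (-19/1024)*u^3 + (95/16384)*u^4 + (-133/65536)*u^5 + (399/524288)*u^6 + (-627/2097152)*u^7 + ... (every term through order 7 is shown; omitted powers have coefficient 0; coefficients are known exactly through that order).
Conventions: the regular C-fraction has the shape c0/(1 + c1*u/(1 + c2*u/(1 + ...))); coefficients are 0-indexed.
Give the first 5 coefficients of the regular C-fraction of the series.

Taylor coefficients (read off): a_0 = -259/8, a_1 = -19/32, a_2 = 19/256, a_3 = -19/1024, a_4 = 95/16384.
c0 = a_0 = -259/8. Peel one level at a time: if S = 1 + c*u/S' with S'(0) = 1, then c is the u-coefficient of S and S' = c*u/(S - 1).
S_1 = c0/f = 1 + (-19/1036)*u + (5643/2146592)*u^2 + ...; c1 = -19/1036.
S_2 = c1*u/(S_1 - 1) = 1 + (297/2072)*u + (-1/64)*u^2 + ...; c2 = 297/2072.
S_3 = c2*u/(S_2 - 1) = 1 + (259/2376)*u + (-86765/5645376)*u^2 + ...; c3 = 259/2376.
S_4 = c3*u/(S_3 - 1) = 1 + (335/2376)*u + ...; c4 = 335/2376.

The regular C-fraction coefficients are [-259/8, -19/1036, 297/2072, 259/2376, 335/2376].


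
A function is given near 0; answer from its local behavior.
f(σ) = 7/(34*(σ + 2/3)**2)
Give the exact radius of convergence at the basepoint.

Denominator factor (σ + 2/3)^2: pole of order 2 at -2/3, modulus 2/3.
The radius of convergence is the smallest modulus among the singular points: 2/3.

The radius of convergence is 2/3.


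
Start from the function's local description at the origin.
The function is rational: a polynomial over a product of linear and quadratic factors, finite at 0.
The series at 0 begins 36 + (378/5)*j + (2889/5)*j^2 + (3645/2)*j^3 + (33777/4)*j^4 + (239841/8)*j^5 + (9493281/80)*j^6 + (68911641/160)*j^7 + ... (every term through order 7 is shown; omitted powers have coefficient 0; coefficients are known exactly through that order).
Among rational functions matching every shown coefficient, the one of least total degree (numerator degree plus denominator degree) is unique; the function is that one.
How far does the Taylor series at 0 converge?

No rational of total degree below 5 reproduces all 8 coefficients; solving the [1/4] Pade equations on them gives f(j) = (1 - 9*j/10)/(j**2 + j/4 - 1/6)**2, whose expansion matches every shown term.
Denominator factor (j**2 + j/4 - 1/6)^2: discriminant 35/48, real irrational roots -1/8 + (1/24)*sqrt(105) and -1/8 - (1/24)*sqrt(105); poles of order 2, moduli -1/8 + (1/24)*sqrt(105) and 1/8 + (1/24)*sqrt(105).
The radius of convergence is the smallest modulus among the singular points: -1/8 + (1/24)*sqrt(105).

The radius of convergence is -1/8 + (1/24)*sqrt(105).


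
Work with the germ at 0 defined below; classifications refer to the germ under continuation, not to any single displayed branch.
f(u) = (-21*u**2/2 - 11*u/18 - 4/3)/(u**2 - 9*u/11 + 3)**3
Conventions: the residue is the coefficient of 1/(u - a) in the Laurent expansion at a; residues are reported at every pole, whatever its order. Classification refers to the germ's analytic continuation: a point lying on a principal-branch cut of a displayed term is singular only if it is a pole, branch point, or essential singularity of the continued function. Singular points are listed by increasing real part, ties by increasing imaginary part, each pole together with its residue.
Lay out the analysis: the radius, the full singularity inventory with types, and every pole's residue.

Radius of convergence at 0: sqrt(3).
At (9/22) - ((1/22)*sqrt(1371))*i: a pole of order 3; residue -((12808213/2576987811)*sqrt(1371))*i.
At (9/22) + ((1/22)*sqrt(1371))*i: a pole of order 3; residue ((12808213/2576987811)*sqrt(1371))*i.


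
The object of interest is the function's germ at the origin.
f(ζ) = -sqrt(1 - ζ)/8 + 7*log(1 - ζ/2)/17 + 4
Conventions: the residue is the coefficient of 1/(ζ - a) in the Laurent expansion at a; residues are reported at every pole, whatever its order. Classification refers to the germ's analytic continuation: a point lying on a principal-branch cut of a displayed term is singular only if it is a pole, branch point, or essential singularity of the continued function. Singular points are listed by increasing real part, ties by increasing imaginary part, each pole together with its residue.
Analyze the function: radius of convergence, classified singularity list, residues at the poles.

Branch term (7/17)*log(1 - ζ/(2)): its argument vanishes at ζ = 2, a logarithmic branch point, modulus 2.
Branch term (-1/8)*sqrt(1 - ζ/(1)): its argument vanishes at ζ = 1, a square-root branch point, modulus 1.
The radius of convergence is the smallest modulus among the singular points: 1.
List the singular points by increasing real part (a conjugate pair: the negative imaginary part first).

Radius of convergence at 0: 1.
At 1: an algebraic (square-root) branch point.
At 2: a logarithmic branch point.


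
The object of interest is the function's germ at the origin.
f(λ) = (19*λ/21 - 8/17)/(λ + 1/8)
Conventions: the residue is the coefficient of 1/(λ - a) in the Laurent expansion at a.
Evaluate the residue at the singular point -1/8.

At the order-1 pole -1/8 set g(λ) = (λ - (-1/8))*f(λ) = 19*λ/21 - 8/17.
Simple pole: residue = g(a) at a = -1/8, which is -1667/2856.

The residue is -1667/2856.


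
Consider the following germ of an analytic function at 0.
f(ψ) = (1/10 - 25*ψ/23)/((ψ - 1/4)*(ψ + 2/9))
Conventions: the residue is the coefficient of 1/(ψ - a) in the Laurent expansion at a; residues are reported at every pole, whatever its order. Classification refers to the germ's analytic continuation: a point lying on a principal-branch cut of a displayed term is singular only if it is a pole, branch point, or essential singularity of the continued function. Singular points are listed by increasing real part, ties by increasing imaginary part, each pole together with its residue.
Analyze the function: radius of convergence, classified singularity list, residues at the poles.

Radius of convergence at 0: 2/9.
At -2/9: a pole of order 1; residue -1414/1955.
At 1/4: a pole of order 1; residue -711/1955.

Denominator factor (ψ + 2/9): pole of order 1 at -2/9, modulus 2/9.
Denominator factor (ψ - 1/4): pole of order 1 at 1/4, modulus 1/4.
The radius of convergence is the smallest modulus among the singular points: 2/9.
At the order-1 pole -2/9 set g(ψ) = (ψ - (-2/9))*f(ψ) = (1/10 - 25*ψ/23)/(ψ - 1/4).
Simple pole: residue = g(a) at a = -2/9, which is -1414/1955.
At the order-1 pole 1/4 set g(ψ) = (ψ - (1/4))*f(ψ) = (1/10 - 25*ψ/23)/(ψ + 2/9).
Simple pole: residue = g(a) at a = 1/4, which is -711/1955.
List the singular points by increasing real part (a conjugate pair: the negative imaginary part first).


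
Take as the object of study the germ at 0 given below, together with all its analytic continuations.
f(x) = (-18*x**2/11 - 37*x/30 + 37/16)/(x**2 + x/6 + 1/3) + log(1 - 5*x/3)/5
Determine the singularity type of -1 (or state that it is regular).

The point is a regular point.

Denominator factors: x**2 + x/6 + 1/3 = 7/6 at x = -1 — none vanishes.
Branch term log(1 - x/(3/5)): argument at -1 is 8/3, nonzero, so -1 is not its branch point (a point on a principal cut is still regular for the continued germ).
So the germ continues analytically to -1.


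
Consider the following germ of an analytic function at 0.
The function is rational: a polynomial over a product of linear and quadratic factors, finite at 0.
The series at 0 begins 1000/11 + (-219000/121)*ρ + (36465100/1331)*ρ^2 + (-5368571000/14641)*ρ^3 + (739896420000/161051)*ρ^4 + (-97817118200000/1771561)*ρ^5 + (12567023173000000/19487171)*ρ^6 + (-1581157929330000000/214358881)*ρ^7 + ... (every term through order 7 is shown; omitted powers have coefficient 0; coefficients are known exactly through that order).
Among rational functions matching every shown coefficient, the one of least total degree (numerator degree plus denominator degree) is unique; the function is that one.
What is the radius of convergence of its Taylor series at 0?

No rational of total degree below 5 reproduces all 8 coefficients; solving the [2/3] Pade equations on them gives f(ρ) = (-31*ρ**2/10 + 9*ρ/11 - 1)/((ρ - 11/10)*(ρ + 1/10)**2), whose expansion matches every shown term.
Denominator factor (ρ - 11/10): pole of order 1 at 11/10, modulus 11/10.
Denominator factor (ρ + 1/10)^2: pole of order 2 at -1/10, modulus 1/10.
The radius of convergence is the smallest modulus among the singular points: 1/10.

The radius of convergence is 1/10.


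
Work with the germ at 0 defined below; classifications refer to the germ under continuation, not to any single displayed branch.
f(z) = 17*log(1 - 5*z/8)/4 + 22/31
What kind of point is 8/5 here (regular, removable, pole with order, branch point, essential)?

The term (17/4)*log(1 - z/(8/5)) has argument 1 - 8/5/(8/5) = 0 at 8/5: a logarithmic (infinitely-sheeted) branch point; the remaining terms are analytic or single-valued there.

The point is a logarithmic branch point.


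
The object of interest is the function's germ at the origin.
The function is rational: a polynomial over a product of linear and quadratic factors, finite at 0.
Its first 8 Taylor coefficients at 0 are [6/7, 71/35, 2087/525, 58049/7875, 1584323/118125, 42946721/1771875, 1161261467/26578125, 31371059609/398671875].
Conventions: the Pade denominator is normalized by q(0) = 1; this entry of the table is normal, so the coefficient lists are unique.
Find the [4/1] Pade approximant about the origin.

The Pade approximant has numerator coefficients [6/7, 26593491/55451305, 2450142/7921615, 10393596/55451305, 5056344/55451305]; denominator coefficients [1, -42946721/23764845].

Taylor coefficients needed (read off): a_0 = 6/7, a_1 = 71/35, a_2 = 2087/525, a_3 = 58049/7875, a_4 = 1584323/118125, a_5 = 42946721/1771875.
Write the denominator as Q(n) = 1 + q1*n. Requiring Q*f - P = O(n^6) with deg P <= 4 kills the coefficients of n^5..n^5 in Q*f:
  n^5: a_5 + q1*a_4 = 0, i.e. 42946721/1771875 + (1584323/118125)*q1 = 0.
Solving this linear system: q1 = -42946721/23764845.
The numerator is Q*f truncated at degree 4: P0 = a_0 = 6/7; P1 = a_1 + q1*a_0 = 26593491/55451305; P2 = a_2 + q1*a_1 = 2450142/7921615; P3 = a_3 + q1*a_2 = 10393596/55451305; P4 = a_4 + q1*a_3 = 5056344/55451305.


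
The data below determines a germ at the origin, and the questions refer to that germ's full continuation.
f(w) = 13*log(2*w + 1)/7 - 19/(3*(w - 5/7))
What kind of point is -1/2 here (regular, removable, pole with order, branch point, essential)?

The point is a logarithmic branch point.

The term (13/7)*log(1 - w/(-1/2)) has argument 1 - -1/2/(-1/2) = 0 at -1/2: a logarithmic (infinitely-sheeted) branch point; the remaining terms are analytic or single-valued there.


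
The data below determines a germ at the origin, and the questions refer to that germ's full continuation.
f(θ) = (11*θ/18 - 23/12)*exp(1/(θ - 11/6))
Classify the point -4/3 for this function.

The point is a regular point.

There is no denominator, hence no pole anywhere.
The essential point of exp(1/(θ - (11/6))) is 11/6, not -4/3.
So the germ continues analytically to -4/3.


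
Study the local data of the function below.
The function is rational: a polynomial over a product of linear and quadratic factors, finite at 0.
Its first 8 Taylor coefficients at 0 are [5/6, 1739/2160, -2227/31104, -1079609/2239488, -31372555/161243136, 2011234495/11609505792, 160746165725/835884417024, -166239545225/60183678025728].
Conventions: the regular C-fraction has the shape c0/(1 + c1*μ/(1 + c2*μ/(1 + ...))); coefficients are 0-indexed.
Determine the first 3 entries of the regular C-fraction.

Taylor coefficients (read off): a_0 = 5/6, a_1 = 1739/2160, a_2 = -2227/31104.
c0 = a_0 = 5/6. Peel one level at a time: if S = 1 + c*μ/S' with S'(0) = 1, then c is the μ-coefficient of S and S' = c*μ/(S - 1).
S_1 = c0/f = 1 + (-1739/1800)*μ + (11467/11250)*μ^2 + ...; c1 = -1739/1800.
S_2 = c1*μ/(S_1 - 1) = 1 + (45868/43475)*μ + ...; c2 = 45868/43475.

The regular C-fraction coefficients are [5/6, -1739/1800, 45868/43475].


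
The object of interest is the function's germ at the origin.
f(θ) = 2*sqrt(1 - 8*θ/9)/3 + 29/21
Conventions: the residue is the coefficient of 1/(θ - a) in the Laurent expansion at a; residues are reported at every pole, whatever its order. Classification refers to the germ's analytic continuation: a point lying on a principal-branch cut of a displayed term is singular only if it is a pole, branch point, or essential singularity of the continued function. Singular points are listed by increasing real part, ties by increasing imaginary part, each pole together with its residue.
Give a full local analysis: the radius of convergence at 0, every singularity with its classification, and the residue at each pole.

Radius of convergence at 0: 9/8.
At 9/8: an algebraic (square-root) branch point.

Branch term (2/3)*sqrt(1 - θ/(9/8)): its argument vanishes at θ = 9/8, a square-root branch point, modulus 9/8.
The radius of convergence is the smallest modulus among the singular points: 9/8.


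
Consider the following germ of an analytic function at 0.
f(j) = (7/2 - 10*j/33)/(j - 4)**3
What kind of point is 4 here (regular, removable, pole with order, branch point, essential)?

The denominator factor j - 4 vanishes at 4 and appears to the power 3; the numerator there equals 151/66, nonzero, and no other factor vanishes.
Hence a pole whose order is the multiplicity, 3.

The point is a pole of order 3.


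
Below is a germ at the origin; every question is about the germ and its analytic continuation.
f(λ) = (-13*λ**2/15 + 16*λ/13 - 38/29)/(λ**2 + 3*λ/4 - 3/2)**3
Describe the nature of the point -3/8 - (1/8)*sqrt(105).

The point is a pole of order 3.

The denominator factor λ**2 + 3*λ/4 - 3/2 vanishes at -3/8 - (1/8)*sqrt(105) and appears to the power 3; the numerator there equals -199999/60320 - (489/2080)*sqrt(105), nonzero, and no other factor vanishes.
Hence a pole whose order is the multiplicity, 3.


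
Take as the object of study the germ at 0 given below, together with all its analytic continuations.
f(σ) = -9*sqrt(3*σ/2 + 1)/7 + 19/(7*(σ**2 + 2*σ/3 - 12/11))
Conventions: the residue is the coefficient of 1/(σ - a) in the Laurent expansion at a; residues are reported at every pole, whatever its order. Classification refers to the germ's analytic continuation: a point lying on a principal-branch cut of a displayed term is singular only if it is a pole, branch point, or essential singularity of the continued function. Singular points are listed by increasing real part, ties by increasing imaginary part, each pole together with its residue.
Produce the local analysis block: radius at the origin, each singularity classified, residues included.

Radius of convergence at 0: 2/3.
At -1/3 - (1/33)*sqrt(1309): a pole of order 1; residue -(57/1666)*sqrt(1309).
At -2/3: an algebraic (square-root) branch point.
At -1/3 + (1/33)*sqrt(1309): a pole of order 1; residue (57/1666)*sqrt(1309).

Denominator factor (σ**2 + 2*σ/3 - 12/11): discriminant 476/99, real irrational roots -1/3 + (1/33)*sqrt(1309) and -1/3 - (1/33)*sqrt(1309); poles of order 1, moduli -1/3 + (1/33)*sqrt(1309) and 1/3 + (1/33)*sqrt(1309).
Branch term (-9/7)*sqrt(1 - σ/(-2/3)): its argument vanishes at σ = -2/3, a square-root branch point, modulus 2/3.
The radius of convergence is the smallest modulus among the singular points: 2/3.
The branch term is analytic at -1/3 - (1/33)*sqrt(1309) and contributes nothing to the residue; only the rational part matters.
The factor σ**2 + 2*σ/3 - 12/11 splits as (σ - a)(σ - a') with a = -1/3 - (1/33)*sqrt(1309), a' = -1/3 + (1/33)*sqrt(1309). At the order-1 pole a set g(σ) = (σ - a)*(rational part) = [19/7] / (σ - a').
Simple pole: residue = g(a) at a = -1/3 - (1/33)*sqrt(1309), which is -(57/1666)*sqrt(1309).
The branch term is analytic at -1/3 + (1/33)*sqrt(1309) and contributes nothing to the residue; only the rational part matters.
The factor σ**2 + 2*σ/3 - 12/11 splits as (σ - a)(σ - a') with a = -1/3 + (1/33)*sqrt(1309), a' = -1/3 - (1/33)*sqrt(1309). At the order-1 pole a set g(σ) = (σ - a)*(rational part) = [19/7] / (σ - a').
Simple pole: residue = g(a) at a = -1/3 + (1/33)*sqrt(1309), which is (57/1666)*sqrt(1309).
List the singular points by increasing real part (a conjugate pair: the negative imaginary part first).


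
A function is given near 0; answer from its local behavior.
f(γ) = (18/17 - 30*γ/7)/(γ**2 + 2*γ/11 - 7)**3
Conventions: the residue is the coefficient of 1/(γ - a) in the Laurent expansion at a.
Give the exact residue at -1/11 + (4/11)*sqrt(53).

The factor γ**2 + 2*γ/11 - 7 splits as (γ - a)(γ - a') with a = -1/11 + (4/11)*sqrt(53), a' = -1/11 - (4/11)*sqrt(53). At the order-3 pole a set g(γ) = (γ - a)^3*f(γ) = [18/17 - 30*γ/7] / (γ - a')^3.
Order-3 pole: residue = g''(a)/2; g''(-1/11 + (4/11)*sqrt(53)) = (10409751/18141555712)*sqrt(53), so the residue is (10409751/36283111424)*sqrt(53).

The residue is (10409751/36283111424)*sqrt(53).


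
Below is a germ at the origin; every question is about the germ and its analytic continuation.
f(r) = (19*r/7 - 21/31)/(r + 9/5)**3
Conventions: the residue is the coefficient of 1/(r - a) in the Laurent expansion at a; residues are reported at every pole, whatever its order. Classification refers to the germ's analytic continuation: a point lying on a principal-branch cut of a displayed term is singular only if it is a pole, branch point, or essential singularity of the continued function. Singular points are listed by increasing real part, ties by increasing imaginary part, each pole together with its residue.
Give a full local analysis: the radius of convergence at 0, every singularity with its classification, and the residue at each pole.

Radius of convergence at 0: 9/5.
At -9/5: a pole of order 3; residue 0.

Denominator factor (r + 9/5)^3: pole of order 3 at -9/5, modulus 9/5.
The radius of convergence is the smallest modulus among the singular points: 9/5.
At the order-3 pole -9/5 set g(r) = (r - (-9/5))^3*f(r) = 19*r/7 - 21/31.
Order-3 pole: residue = g''(a)/2; g''(-9/5) = 0, so the residue is 0.


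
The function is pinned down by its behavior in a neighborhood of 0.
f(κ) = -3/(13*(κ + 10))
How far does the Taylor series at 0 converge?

Denominator factor (κ + 10): pole of order 1 at -10, modulus 10.
The radius of convergence is the smallest modulus among the singular points: 10.

The radius of convergence is 10.


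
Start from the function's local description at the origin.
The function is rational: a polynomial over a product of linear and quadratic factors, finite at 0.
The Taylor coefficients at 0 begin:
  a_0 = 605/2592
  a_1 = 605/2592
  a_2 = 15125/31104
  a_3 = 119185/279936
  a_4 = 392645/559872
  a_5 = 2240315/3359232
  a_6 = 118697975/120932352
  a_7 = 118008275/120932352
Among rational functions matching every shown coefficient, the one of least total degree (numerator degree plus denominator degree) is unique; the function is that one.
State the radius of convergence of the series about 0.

The radius of convergence is -1/11 + (1/11)*sqrt(133).

No rational of total degree below 6 reproduces all 8 coefficients; solving the [0/6] Pade equations on them gives f(τ) = 5/(9*(τ**2 - 4*τ/3 + 2)*(τ**2 + 2*τ/11 - 12/11)**2), whose expansion matches every shown term.
Denominator factor (τ**2 - 4*τ/3 + 2): discriminant -56/9, complex-conjugate roots (2/3) + ((1/3)*sqrt(14))*i and (2/3) - ((1/3)*sqrt(14))*i; poles of order 1, moduli sqrt(2) and sqrt(2).
Denominator factor (τ**2 + 2*τ/11 - 12/11)^2: discriminant 532/121, real irrational roots -1/11 + (1/11)*sqrt(133) and -1/11 - (1/11)*sqrt(133); poles of order 2, moduli -1/11 + (1/11)*sqrt(133) and 1/11 + (1/11)*sqrt(133).
The radius of convergence is the smallest modulus among the singular points: -1/11 + (1/11)*sqrt(133).


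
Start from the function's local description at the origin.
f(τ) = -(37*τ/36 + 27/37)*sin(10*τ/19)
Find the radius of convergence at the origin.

The radius of convergence is infinite.

The factor -sin(10*τ/19) is entire and contributes no finite singular point.
The polynomial part has no poles.
No finite singular points: the Taylor series at 0 converges everywhere.


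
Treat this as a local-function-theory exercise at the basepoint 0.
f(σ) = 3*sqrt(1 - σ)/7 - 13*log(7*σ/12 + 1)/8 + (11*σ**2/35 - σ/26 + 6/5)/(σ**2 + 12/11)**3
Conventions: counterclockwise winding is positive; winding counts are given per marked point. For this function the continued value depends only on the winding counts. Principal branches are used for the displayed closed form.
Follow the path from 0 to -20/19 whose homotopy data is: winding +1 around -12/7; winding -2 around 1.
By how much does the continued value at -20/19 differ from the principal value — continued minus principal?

Continued minus principal equals -(13/4)*pi*i.

The rational part is single-valued and drops out of the difference; each branch term changes only by its own monodromy.
(3/7)*sqrt(1 - σ/(1)): winding -2 is even, the square root returns to the same sheet, contribution 0.
(-13/8)*log(1 - σ/(-12/7)): each positive loop around -12/7 adds 2*pi*i to the log, so winding +1 contributes (-13/8)*(1)*2*pi*i = -(13/4)*pi*i.
Summing the contributions at σ = -20/19 gives -(13/4)*pi*i.


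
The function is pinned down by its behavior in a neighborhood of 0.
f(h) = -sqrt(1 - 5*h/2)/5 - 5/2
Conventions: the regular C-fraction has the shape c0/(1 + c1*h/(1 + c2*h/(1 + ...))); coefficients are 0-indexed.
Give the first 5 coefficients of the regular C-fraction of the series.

The regular C-fraction coefficients are [-27/10, 5/54, -155/216, -135/248, -175/248].

Taylor coefficients (expand at 0): a_0 = -27/10, a_1 = 1/4, a_2 = 5/32, a_3 = 25/128, a_4 = 625/2048.
c0 = a_0 = -27/10. Peel one level at a time: if S = 1 + c*h/S' with S'(0) = 1, then c is the h-coefficient of S and S' = c*h/(S - 1).
S_1 = c0/f = 1 + (5/54)*h + (775/11664)*h^2 + ...; c1 = 5/54.
S_2 = c1*h/(S_1 - 1) = 1 + (-155/216)*h + (-25/64)*h^2 + ...; c2 = -155/216.
S_3 = c2*h/(S_2 - 1) = 1 + (-135/248)*h + (-23625/61504)*h^2 + ...; c3 = -135/248.
S_4 = c3*h/(S_3 - 1) = 1 + (-175/248)*h + ...; c4 = -175/248.


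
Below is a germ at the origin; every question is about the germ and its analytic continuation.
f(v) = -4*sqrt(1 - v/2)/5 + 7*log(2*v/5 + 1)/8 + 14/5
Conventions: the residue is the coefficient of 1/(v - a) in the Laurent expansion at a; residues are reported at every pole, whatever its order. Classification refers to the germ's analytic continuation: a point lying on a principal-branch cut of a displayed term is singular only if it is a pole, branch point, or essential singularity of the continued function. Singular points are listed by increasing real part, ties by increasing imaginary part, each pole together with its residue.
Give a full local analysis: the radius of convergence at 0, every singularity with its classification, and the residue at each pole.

Radius of convergence at 0: 2.
At -5/2: a logarithmic branch point.
At 2: an algebraic (square-root) branch point.

Branch term (-4/5)*sqrt(1 - v/(2)): its argument vanishes at v = 2, a square-root branch point, modulus 2.
Branch term (7/8)*log(1 - v/(-5/2)): its argument vanishes at v = -5/2, a logarithmic branch point, modulus 5/2.
The radius of convergence is the smallest modulus among the singular points: 2.
List the singular points by increasing real part (a conjugate pair: the negative imaginary part first).


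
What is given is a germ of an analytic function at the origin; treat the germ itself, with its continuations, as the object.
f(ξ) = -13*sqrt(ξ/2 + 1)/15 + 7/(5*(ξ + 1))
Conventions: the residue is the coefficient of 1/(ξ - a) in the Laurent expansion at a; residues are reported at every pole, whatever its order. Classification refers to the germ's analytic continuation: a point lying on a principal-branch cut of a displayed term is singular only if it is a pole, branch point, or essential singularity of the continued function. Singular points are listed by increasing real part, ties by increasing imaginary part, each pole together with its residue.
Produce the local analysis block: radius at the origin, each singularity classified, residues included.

Radius of convergence at 0: 1.
At -2: an algebraic (square-root) branch point.
At -1: a pole of order 1; residue 7/5.

Denominator factor (ξ + 1): pole of order 1 at -1, modulus 1.
Branch term (-13/15)*sqrt(1 - ξ/(-2)): its argument vanishes at ξ = -2, a square-root branch point, modulus 2.
The radius of convergence is the smallest modulus among the singular points: 1.
The branch term is analytic at -1 and contributes nothing to the residue; only the rational part matters.
At the order-1 pole -1 set g(ξ) = (ξ - (-1))*(rational part) = 7/5.
Simple pole: residue = g(a) at a = -1, which is 7/5.
List the singular points by increasing real part (a conjugate pair: the negative imaginary part first).


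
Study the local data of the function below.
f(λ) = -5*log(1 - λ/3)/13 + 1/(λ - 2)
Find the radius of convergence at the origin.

The radius of convergence is 2.

Denominator factor (λ - 2): pole of order 1 at 2, modulus 2.
Branch term (-5/13)*log(1 - λ/(3)): its argument vanishes at λ = 3, a logarithmic branch point, modulus 3.
The radius of convergence is the smallest modulus among the singular points: 2.


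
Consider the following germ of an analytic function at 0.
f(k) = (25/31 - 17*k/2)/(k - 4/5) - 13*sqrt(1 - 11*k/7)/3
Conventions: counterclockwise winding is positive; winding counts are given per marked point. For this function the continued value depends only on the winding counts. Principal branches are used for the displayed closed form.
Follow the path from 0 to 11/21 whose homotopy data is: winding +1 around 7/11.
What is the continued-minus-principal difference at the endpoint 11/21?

The rational part is single-valued and drops out of the difference; each branch term changes only by its own monodromy.
(-13/3)*sqrt(1 - k/(7/11)): winding +1 is odd, the square root flips sign, contributing -2*(-13/3)*sqrt(1 - (11/21)/(7/11)) = -2*(-13/3)*sqrt(26/147) = (26/63)*sqrt(78).
Summing the contributions at k = 11/21 gives (26/63)*sqrt(78).

Continued minus principal equals (26/63)*sqrt(78).


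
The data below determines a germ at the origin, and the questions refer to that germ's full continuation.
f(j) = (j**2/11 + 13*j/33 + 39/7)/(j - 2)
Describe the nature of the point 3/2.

Denominator factors: j - 2 = -1/2 at j = 3/2 — none vanishes.
So the germ continues analytically to 3/2.

The point is a regular point.


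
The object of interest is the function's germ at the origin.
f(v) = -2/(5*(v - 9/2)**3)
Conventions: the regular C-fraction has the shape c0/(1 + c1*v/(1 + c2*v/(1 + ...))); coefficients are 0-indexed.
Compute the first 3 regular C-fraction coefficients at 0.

The regular C-fraction coefficients are [16/3645, -2/3, 2/9].

Taylor coefficients (expand at 0): a_0 = 16/3645, a_1 = 32/10935, a_2 = 128/98415.
c0 = a_0 = 16/3645. Peel one level at a time: if S = 1 + c*v/S' with S'(0) = 1, then c is the v-coefficient of S and S' = c*v/(S - 1).
S_1 = c0/f = 1 + (-2/3)*v + (4/27)*v^2 + ...; c1 = -2/3.
S_2 = c1*v/(S_1 - 1) = 1 + (2/9)*v + ...; c2 = 2/9.


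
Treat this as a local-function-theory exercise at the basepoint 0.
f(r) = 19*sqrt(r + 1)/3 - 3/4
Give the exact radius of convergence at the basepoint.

Branch term (19/3)*sqrt(1 - r/(-1)): its argument vanishes at r = -1, a square-root branch point, modulus 1.
The radius of convergence is the smallest modulus among the singular points: 1.

The radius of convergence is 1.


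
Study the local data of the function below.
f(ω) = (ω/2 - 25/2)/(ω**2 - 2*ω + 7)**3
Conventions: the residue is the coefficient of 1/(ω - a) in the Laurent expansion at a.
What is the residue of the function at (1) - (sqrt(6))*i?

The residue is -((1/96)*sqrt(6))*i.

The factor ω**2 - 2*ω + 7 splits as (ω - a)(ω - a') with a = (1) - (sqrt(6))*i, a' = (1) + (sqrt(6))*i. At the order-3 pole a set g(ω) = (ω - a)^3*f(ω) = [ω/2 - 25/2] / (ω - a')^3.
Order-3 pole: residue = g''(a)/2; g''((1) - (sqrt(6))*i) = -((1/48)*sqrt(6))*i, so the residue is -((1/96)*sqrt(6))*i.


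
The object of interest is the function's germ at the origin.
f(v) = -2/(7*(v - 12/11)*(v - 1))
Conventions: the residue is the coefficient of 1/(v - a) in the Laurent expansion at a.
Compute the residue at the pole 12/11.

The residue is -22/7.

At the order-1 pole 12/11 set g(v) = (v - (12/11))*f(v) = -2/(7*(v - 1)).
Simple pole: residue = g(a) at a = 12/11, which is -22/7.


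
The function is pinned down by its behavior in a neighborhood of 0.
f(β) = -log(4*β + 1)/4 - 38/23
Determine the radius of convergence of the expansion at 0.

The radius of convergence is 1/4.

Branch term (-1/4)*log(1 - β/(-1/4)): its argument vanishes at β = -1/4, a logarithmic branch point, modulus 1/4.
The radius of convergence is the smallest modulus among the singular points: 1/4.


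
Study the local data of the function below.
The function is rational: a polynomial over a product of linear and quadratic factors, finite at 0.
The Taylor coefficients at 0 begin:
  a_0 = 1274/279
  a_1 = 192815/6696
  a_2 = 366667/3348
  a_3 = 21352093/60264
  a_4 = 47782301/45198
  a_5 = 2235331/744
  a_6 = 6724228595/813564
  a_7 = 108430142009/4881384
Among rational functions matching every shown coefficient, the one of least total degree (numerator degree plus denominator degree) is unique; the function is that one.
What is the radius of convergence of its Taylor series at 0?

The radius of convergence is 3/7.

No rational of total degree below 3 reproduces all 8 coefficients; solving the [1/2] Pade equations on them gives f(n) = (11*n/8 + 26/31)/(n - 3/7)**2, whose expansion matches every shown term.
Denominator factor (n - 3/7)^2: pole of order 2 at 3/7, modulus 3/7.
The radius of convergence is the smallest modulus among the singular points: 3/7.


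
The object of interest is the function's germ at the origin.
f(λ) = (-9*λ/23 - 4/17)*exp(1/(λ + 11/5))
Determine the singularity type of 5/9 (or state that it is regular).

The point is a regular point.

There is no denominator, hence no pole anywhere.
The essential point of exp(1/(λ - (-11/5))) is -11/5, not 5/9.
So the germ continues analytically to 5/9.


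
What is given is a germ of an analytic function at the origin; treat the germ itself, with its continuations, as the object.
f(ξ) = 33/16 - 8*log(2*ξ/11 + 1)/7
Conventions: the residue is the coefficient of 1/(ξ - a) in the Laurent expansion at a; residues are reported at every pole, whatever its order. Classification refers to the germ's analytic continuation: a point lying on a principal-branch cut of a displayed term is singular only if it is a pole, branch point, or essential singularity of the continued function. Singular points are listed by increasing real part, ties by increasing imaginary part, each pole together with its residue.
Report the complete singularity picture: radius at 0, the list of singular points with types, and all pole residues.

Radius of convergence at 0: 11/2.
At -11/2: a logarithmic branch point.

Branch term (-8/7)*log(1 - ξ/(-11/2)): its argument vanishes at ξ = -11/2, a logarithmic branch point, modulus 11/2.
The radius of convergence is the smallest modulus among the singular points: 11/2.


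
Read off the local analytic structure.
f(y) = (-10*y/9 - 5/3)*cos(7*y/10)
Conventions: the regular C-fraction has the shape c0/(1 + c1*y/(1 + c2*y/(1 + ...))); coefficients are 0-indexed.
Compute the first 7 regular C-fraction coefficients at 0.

The regular C-fraction coefficients are [-5/3, -2/3, 1241/1200, -147/400, -245/1241, -1747/3723, 35487281/52410000].

Taylor coefficients (expand at 0): a_0 = -5/3, a_1 = -10/9, a_2 = 49/120, a_3 = 49/180, a_4 = -2401/144000, a_5 = -2401/216000, a_6 = 117649/432000000.
c0 = a_0 = -5/3. Peel one level at a time: if S = 1 + c*y/S' with S'(0) = 1, then c is the y-coefficient of S and S' = c*y/(S - 1).
S_1 = c0/f = 1 + (-2/3)*y + (1241/1800)*y^2 + ...; c1 = -2/3.
S_2 = c1*y/(S_1 - 1) = 1 + (1241/1200)*y + (60809/160000)*y^2 + ...; c2 = 1241/1200.
S_3 = c2*y/(S_2 - 1) = 1 + (-147/400)*y + (-7203/99280)*y^2 + ...; c3 = -147/400.
S_4 = c3*y/(S_3 - 1) = 1 + (-245/1241)*y + (-428015/4620243)*y^2 + ...; c4 = -245/1241.
S_5 = c4*y/(S_4 - 1) = 1 + (-1747/3723)*y + (35487281/111690000)*y^2 + ...; c5 = -1747/3723.
S_6 = c5*y/(S_5 - 1) = 1 + (35487281/52410000)*y + ...; c6 = 35487281/52410000.


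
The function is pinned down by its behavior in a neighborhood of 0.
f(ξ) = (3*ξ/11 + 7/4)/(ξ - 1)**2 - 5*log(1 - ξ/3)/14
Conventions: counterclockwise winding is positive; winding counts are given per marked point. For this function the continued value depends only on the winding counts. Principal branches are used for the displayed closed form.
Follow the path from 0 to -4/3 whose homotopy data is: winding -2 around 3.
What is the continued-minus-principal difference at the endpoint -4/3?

Continued minus principal equals (10/7)*pi*i.

The rational part is single-valued and drops out of the difference; each branch term changes only by its own monodromy.
(-5/14)*log(1 - ξ/(3)): each positive loop around 3 adds 2*pi*i to the log, so winding -2 contributes (-5/14)*(-2)*2*pi*i = (10/7)*pi*i.
Summing the contributions at ξ = -4/3 gives (10/7)*pi*i.


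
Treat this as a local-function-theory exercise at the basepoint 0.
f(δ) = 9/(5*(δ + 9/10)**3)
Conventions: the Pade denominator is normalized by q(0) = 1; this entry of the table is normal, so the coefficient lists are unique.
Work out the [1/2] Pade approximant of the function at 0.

Taylor coefficients needed (expand at 0): a_0 = 200/81, a_1 = -2000/243, a_2 = 40000/2187, a_3 = -2000000/59049.
Write the denominator as Q(δ) = 1 + q1*δ + q2*δ^2. Requiring Q*f - P = O(δ^4) with deg P <= 1 kills the coefficients of δ^2..δ^3 in Q*f:
  δ^2: a_2 + q1*a_1 + q2*a_0 = 0, i.e. 40000/2187 + (-2000/243)*q1 + (200/81)*q2 = 0.
  δ^3: a_3 + q1*a_2 + q2*a_1 = 0, i.e. -2000000/59049 + (40000/2187)*q1 + (-2000/243)*q2 = 0.
Solving this linear system: q1 = 80/27, q2 = 200/81.
The numerator is Q*f truncated at degree 1: P0 = a_0 = 200/81; P1 = a_1 + q1*a_0 = -2000/2187.

The Pade approximant has numerator coefficients [200/81, -2000/2187]; denominator coefficients [1, 80/27, 200/81].
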